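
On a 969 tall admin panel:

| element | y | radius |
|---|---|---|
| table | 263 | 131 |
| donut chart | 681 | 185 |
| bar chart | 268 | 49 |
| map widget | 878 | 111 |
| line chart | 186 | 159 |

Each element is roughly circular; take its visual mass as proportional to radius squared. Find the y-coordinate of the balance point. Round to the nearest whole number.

r² weights: table 131² = 17161, donut chart 185² = 34225, bar chart 49² = 2401, map widget 111² = 12321, line chart 159² = 25281. Total = 91389.
Σw·y = 17161·263 + 34225·681 + 2401·268 + 12321·878 + 25281·186 = 43984140, so ȳ = 43984140/91389 ≈ 481.28.

y ≈ 481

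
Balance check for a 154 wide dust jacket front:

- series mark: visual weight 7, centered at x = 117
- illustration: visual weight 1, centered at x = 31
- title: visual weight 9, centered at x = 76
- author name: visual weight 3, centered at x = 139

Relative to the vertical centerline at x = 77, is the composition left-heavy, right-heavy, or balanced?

right-heavy

Weights sum to 7 + 1 + 9 + 3 = 20.
x: (7·117 + 1·31 + 9·76 + 3·139) / 20 = 1951 / 20 ≈ 97.55
97.5 lies right of the midline 77, so the layout is right-heavy.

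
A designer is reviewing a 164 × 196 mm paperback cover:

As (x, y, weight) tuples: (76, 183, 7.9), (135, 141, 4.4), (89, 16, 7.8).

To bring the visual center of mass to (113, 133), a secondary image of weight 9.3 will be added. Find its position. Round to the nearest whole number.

New total weight: (7.9 + 4.4 + 7.8) + 9.3 = 29.4.
x: need Σw·x = 29.4·113 = 3322.2. Existing = 7.9·76 + 4.4·135 + 7.8·89 = 1888.6. Remainder 1433.6 / 9.3 ≈ 154.15.
y: need Σw·y = 29.4·133 = 3910.2. Existing = 7.9·183 + 4.4·141 + 7.8·16 = 2190.9. Remainder 1719.3 / 9.3 ≈ 184.87.

(154, 185)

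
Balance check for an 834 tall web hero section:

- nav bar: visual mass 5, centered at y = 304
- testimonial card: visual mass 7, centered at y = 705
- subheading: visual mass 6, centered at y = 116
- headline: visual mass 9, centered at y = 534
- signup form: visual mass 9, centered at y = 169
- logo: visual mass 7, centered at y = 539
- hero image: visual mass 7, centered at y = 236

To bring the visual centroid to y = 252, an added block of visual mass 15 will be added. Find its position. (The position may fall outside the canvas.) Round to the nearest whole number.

New total weight: (5 + 7 + 6 + 9 + 9 + 7 + 7) + 15 = 65.
Along y: (18903 + 15·y) / 65 = 252 (existing moment 5·304 + 7·705 + 6·116 + 9·534 + 9·169 + 7·539 + 7·236 = 18903) ⇒ y = (16380 − 18903) / 15 ≈ -168.20.

y ≈ -168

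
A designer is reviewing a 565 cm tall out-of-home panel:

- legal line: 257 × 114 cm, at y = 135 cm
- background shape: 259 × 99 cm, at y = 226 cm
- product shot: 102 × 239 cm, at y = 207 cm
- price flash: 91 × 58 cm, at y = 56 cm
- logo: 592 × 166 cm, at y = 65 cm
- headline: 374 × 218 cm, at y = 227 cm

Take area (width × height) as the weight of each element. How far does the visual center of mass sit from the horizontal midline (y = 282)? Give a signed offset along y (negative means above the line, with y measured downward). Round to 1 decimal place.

≈ -130.8 cm

Areas → weights: legal line 257·114 = 29298, background shape 259·99 = 25641, product shot 102·239 = 24378, price flash 91·58 = 5278, logo 592·166 = 98272, headline 374·218 = 81532; Σw = 264399.
y: (29298·135 + 25641·226 + 24378·207 + 5278·56 + 98272·65 + 81532·227) / 264399 = 39987354 / 264399 ≈ 151.24
Offset from y = 282: 151.24 − 282 ≈ -130.76.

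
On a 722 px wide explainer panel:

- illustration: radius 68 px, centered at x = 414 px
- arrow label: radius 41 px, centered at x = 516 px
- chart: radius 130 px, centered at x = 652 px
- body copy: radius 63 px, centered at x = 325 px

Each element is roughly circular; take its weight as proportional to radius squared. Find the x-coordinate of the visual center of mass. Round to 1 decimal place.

x ≈ 555.3

r² weights: illustration 68² = 4624, arrow label 41² = 1681, chart 130² = 16900, body copy 63² = 3969. Total = 27174.
x: (4624·414 + 1681·516 + 16900·652 + 3969·325) / 27174 = 15090457 / 27174 ≈ 555.33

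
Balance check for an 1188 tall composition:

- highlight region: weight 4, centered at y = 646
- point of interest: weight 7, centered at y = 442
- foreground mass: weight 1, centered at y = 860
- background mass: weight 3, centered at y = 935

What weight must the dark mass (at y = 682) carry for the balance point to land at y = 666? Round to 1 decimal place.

Existing Σw = 15 (4 + 7 + 1 + 3); existing moment 4·646 + 7·442 + 1·860 + 3·935 = 9343.
Set Σw·y/Σw = 666: (9343 + 682w) = 666·(15 + w).
So w = (666·15 − 9343)/(682 − 666) = 647/16 ≈ 40.44.

w ≈ 40.4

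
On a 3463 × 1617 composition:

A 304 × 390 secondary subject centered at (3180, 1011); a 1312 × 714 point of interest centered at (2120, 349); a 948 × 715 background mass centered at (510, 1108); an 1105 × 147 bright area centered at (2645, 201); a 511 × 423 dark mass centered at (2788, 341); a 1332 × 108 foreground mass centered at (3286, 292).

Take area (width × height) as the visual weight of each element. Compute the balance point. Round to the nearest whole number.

(1868, 597)

Areas: secondary subject 304·390 = 118560, point of interest 1312·714 = 936768, background mass 948·715 = 677820, bright area 1105·147 = 162435, dark mass 511·423 = 216153, foreground mass 1332·108 = 143856. Total weight = 2255592.
x-moment: 118560·3180 + 936768·2120 + 677820·510 + 162435·2645 + 216153·2788 + 143856·3286 = 4213643115; centroid 4213643115/2255592 ≈ 1868.09.
y-moment: 118560·1011 + 936768·349 + 677820·1108 + 162435·201 + 216153·341 + 143856·292 = 1346184312; centroid 1346184312/2255592 ≈ 596.82.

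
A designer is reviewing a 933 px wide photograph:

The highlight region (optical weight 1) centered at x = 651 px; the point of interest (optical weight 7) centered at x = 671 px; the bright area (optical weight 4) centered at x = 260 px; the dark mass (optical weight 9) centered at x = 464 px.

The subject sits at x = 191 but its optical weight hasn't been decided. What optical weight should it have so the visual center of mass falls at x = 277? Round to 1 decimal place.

w ≈ 55.2

Existing Σw = 21 (1 + 7 + 4 + 9); existing moment 1·651 + 7·671 + 4·260 + 9·464 = 10564.
For the centroid to hit 277: (10564 + w·191) / (21 + w) = 277.
So w = (277·21 − 10564)/(191 − 277) = -4747/-86 ≈ 55.20.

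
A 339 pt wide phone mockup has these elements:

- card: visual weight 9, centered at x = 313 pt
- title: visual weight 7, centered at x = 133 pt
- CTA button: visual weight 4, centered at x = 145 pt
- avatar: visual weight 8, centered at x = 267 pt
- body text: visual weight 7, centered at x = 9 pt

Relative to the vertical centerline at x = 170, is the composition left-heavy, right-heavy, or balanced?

Σw = 9 + 7 + 4 + 8 + 7 = 35.
x-moment: 9·313 + 7·133 + 4·145 + 8·267 + 7·9 = 6527; centroid 6527/35 ≈ 186.49.
Since 186.5 is right of 170, the composition reads right-heavy.

right-heavy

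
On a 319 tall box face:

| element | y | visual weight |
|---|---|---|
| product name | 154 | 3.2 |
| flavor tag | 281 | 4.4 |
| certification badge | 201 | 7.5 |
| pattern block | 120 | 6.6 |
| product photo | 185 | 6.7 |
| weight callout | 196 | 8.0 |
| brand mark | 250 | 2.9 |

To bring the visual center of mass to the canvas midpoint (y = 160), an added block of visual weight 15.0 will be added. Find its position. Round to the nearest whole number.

With the added block, Σw becomes 3.2 + 4.4 + 7.5 + 6.6 + 6.7 + 8.0 + 2.9 + 15.0 = 54.3.
y: target moment 54.3×160 = 8688.0; current 3.2·154 + 4.4·281 + 7.5·201 + 6.6·120 + 6.7·185 + 8.0·196 + 2.9·250 = 7561.2; the added block supplies 1126.8, so y = 1126.8/15.0 ≈ 75.12.

y ≈ 75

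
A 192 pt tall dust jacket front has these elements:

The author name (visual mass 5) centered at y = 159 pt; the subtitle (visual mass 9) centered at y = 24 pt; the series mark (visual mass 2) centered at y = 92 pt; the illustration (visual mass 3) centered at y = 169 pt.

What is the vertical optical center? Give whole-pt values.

y ≈ 90

Total weight = 5 + 9 + 2 + 3 = 19.
Σw·y = 5·159 + 9·24 + 2·92 + 3·169 = 1702, so ȳ = 1702/19 ≈ 89.58.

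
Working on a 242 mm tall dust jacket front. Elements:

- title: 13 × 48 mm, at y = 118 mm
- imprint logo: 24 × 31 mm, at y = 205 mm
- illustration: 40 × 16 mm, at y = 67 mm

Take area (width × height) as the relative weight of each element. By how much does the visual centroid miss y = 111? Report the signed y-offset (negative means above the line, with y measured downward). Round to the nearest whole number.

≈ 23 mm

Taking area as weight: title 13·48 = 624, imprint logo 24·31 = 744, illustration 40·16 = 640. Sum 2008.
y: (624·118 + 744·205 + 640·67) / 2008 = 269032 / 2008 ≈ 133.98
Difference: 133.98 − 111 ≈ 22.98.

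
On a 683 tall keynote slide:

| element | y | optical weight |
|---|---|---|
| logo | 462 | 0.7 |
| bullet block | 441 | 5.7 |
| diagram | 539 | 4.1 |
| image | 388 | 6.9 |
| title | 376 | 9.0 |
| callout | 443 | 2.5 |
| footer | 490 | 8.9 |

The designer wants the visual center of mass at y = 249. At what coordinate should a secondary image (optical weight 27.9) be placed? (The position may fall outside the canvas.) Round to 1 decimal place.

y ≈ -7.8

After adding the secondary image, total weight = 0.7 + 5.7 + 4.1 + 6.9 + 9.0 + 2.5 + 8.9 + 27.9 = 65.7.
y: need Σw·y = 65.7·249 = 16359.3. Existing = 0.7·462 + 5.7·441 + 4.1·539 + 6.9·388 + 9.0·376 + 2.5·443 + 8.9·490 = 16576.7. Remainder -217.4 / 27.9 ≈ -7.79.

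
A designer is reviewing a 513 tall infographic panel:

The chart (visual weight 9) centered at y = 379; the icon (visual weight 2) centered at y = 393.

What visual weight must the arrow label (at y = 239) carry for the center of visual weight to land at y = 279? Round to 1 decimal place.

Existing Σw = 11 (9 + 2); existing moment 9·379 + 2·393 = 4197.
Balance at y = 279 requires (4197 + w·239) / (11 + w) = 279.
So w = (279·11 − 4197)/(239 − 279) = -1128/-40 ≈ 28.20.

w ≈ 28.2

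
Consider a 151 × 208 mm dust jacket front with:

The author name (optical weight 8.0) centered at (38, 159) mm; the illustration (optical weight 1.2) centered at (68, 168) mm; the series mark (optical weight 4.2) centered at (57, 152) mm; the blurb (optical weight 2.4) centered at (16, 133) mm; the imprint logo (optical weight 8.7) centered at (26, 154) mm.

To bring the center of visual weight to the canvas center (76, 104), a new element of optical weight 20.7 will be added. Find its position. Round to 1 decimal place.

(123.0, 44.9)

New total weight: (8.0 + 1.2 + 4.2 + 2.4 + 8.7) + 20.7 = 45.2.
x: need Σw·x = 45.2·76 = 3435.2. Existing = 8.0·38 + 1.2·68 + 4.2·57 + 2.4·16 + 8.7·26 = 889.6. Remainder 2545.6 / 20.7 ≈ 122.98.
y: need Σw·y = 45.2·104 = 4700.8. Existing = 8.0·159 + 1.2·168 + 4.2·152 + 2.4·133 + 8.7·154 = 3771.0. Remainder 929.8 / 20.7 ≈ 44.92.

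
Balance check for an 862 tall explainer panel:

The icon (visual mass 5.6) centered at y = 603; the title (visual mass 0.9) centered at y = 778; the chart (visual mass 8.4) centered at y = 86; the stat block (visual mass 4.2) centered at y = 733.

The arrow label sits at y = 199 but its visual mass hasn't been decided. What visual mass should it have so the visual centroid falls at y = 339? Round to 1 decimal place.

Existing Σw = 19.1 (5.6 + 0.9 + 8.4 + 4.2); existing moment 5.6·603 + 0.9·778 + 8.4·86 + 4.2·733 = 7878.0.
Balance at y = 339 requires (7878.0 + w·199) / (19.1 + w) = 339.
Solving: w = (339·19.1 − 7878.0) / (199 − 339) = -1403.1 / -140 ≈ 10.02.

w ≈ 10.0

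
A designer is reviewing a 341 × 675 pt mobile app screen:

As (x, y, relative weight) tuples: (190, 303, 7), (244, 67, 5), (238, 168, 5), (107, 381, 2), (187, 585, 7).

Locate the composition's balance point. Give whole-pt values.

(202, 314)

Weights sum to 7 + 5 + 5 + 2 + 7 = 26.
Σw·x = 7·190 + 5·244 + 5·238 + 2·107 + 7·187 = 5263, so x̄ = 5263/26 ≈ 202.42.
Σw·y = 7·303 + 5·67 + 5·168 + 2·381 + 7·585 = 8153, so ȳ = 8153/26 ≈ 313.58.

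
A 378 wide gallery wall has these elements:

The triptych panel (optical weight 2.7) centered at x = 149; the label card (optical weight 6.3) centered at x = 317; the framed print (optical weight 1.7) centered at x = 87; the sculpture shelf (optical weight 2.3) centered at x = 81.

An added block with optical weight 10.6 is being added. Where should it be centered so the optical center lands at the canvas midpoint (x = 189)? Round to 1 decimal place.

x ≈ 162.9

After adding the added block, total weight = 2.7 + 6.3 + 1.7 + 2.3 + 10.6 = 23.6.
x: need Σw·x = 23.6·189 = 4460.4. Existing = 2.7·149 + 6.3·317 + 1.7·87 + 2.3·81 = 2733.6. Remainder 1726.8 / 10.6 ≈ 162.91.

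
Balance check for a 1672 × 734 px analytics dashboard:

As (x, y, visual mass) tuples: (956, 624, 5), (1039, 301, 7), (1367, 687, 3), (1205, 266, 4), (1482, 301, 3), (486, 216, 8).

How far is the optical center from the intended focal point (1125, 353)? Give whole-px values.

≈ 149 px

Σw = 5 + 7 + 3 + 4 + 3 + 8 = 30.
Σw·x = 5·956 + 7·1039 + 3·1367 + 4·1205 + 3·1482 + 8·486 = 29308, so x̄ = 29308/30 ≈ 976.93.
Σw·y = 5·624 + 7·301 + 3·687 + 4·266 + 3·301 + 8·216 = 10983, so ȳ = 10983/30 ≈ 366.10.
From (1125, 353): dx = -148.07, dy = 13.10, so the distance is √(dx²+dy²) ≈ 148.65.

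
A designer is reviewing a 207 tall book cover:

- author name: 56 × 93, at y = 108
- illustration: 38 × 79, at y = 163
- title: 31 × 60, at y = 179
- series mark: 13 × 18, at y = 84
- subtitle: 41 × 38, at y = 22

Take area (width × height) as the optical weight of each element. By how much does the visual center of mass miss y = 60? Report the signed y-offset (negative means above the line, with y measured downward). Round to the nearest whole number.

Taking area as weight: author name 56·93 = 5208, illustration 38·79 = 3002, title 31·60 = 1860, series mark 13·18 = 234, subtitle 41·38 = 1558. Sum 11862.
y-moment: 5208·108 + 3002·163 + 1860·179 + 234·84 + 1558·22 = 1438662; centroid 1438662/11862 ≈ 121.28.
Against y = 60, that's 121.28 − 60 = 61.28.

≈ 61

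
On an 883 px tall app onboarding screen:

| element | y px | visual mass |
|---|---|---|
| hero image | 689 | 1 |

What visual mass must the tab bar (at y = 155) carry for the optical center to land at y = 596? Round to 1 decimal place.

w ≈ 0.2

The single fixed element contributes weight 1, moment 1·689 = 689.
For the centroid to hit 596: (689 + w·155) / (1 + w) = 596.
So w = (596·1 − 689)/(155 − 596) = -93/-441 ≈ 0.21.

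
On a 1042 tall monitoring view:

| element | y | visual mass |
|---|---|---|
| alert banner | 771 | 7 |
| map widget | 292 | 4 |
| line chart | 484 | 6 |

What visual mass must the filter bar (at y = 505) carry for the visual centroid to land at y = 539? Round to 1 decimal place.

w ≈ 9.0

Known weights sum to 7 + 4 + 6 = 17; their moment is 7·771 + 4·292 + 6·484 = 9469.
For the centroid to hit 539: (9469 + w·505) / (17 + w) = 539.
Rearranging, w·(505 − 539) = 539·17 − 9469 = -306, so w ≈ -306/-34 = 9.00.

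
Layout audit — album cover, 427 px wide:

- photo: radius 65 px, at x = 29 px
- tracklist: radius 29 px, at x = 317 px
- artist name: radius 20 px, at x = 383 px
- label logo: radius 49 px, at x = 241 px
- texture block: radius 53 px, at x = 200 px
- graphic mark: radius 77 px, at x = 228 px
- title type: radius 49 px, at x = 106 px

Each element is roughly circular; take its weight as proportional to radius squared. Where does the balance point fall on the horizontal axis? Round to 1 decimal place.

Weights ∝ r²: photo 65² = 4225, tracklist 29² = 841, artist name 20² = 400, label logo 49² = 2401, texture block 53² = 2809, graphic mark 77² = 5929, title type 49² = 2401; Σw = 19006.
Σw·x = 4225·29 + 841·317 + 400·383 + 2401·241 + 2809·200 + 5929·228 + 2401·106 = 3289081, so x̄ = 3289081/19006 ≈ 173.05.

x ≈ 173.1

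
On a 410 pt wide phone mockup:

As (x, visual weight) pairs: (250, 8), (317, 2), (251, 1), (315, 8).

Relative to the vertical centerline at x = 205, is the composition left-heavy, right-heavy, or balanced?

right-heavy

Weights sum to 8 + 2 + 1 + 8 = 19.
x: (8·250 + 2·317 + 1·251 + 8·315) / 19 = 5405 / 19 ≈ 284.47
284.5 vs midline 205 → right-heavy.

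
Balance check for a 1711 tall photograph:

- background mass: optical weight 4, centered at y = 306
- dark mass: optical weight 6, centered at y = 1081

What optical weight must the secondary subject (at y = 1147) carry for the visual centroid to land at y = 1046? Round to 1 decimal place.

Known weights sum to 4 + 6 = 10; their moment is 4·306 + 6·1081 = 7710.
For the centroid to hit 1046: (7710 + w·1147) / (10 + w) = 1046.
So w = (1046·10 − 7710)/(1147 − 1046) = 2750/101 ≈ 27.23.

w ≈ 27.2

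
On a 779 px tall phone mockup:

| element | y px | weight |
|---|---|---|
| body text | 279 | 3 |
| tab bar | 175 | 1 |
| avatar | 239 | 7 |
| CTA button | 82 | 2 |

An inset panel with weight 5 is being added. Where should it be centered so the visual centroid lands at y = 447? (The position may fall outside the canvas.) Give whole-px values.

New total weight: (3 + 1 + 7 + 2) + 5 = 18.
Along y: (2849 + 5·y) / 18 = 447 (existing moment 3·279 + 1·175 + 7·239 + 2·82 = 2849) ⇒ y = (8046 − 2849) / 5 ≈ 1039.40.

y ≈ 1039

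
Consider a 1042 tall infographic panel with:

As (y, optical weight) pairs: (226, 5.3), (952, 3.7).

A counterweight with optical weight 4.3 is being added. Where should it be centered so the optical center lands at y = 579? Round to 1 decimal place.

With the counterweight, Σw becomes 5.3 + 3.7 + 4.3 = 13.3.
y: need Σw·y = 13.3·579 = 7700.7. Existing = 5.3·226 + 3.7·952 = 4720.2. Remainder 2980.5 / 4.3 ≈ 693.14.

y ≈ 693.1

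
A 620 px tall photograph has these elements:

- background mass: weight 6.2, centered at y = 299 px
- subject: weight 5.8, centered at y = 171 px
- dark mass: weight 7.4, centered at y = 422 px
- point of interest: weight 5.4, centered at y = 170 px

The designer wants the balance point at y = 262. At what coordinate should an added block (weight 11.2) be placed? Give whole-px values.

New total weight: (6.2 + 5.8 + 7.4 + 5.4) + 11.2 = 36.0.
y: need Σw·y = 36.0·262 = 9432.0. Existing = 6.2·299 + 5.8·171 + 7.4·422 + 5.4·170 = 6886.4. Remainder 2545.6 / 11.2 ≈ 227.29.

y ≈ 227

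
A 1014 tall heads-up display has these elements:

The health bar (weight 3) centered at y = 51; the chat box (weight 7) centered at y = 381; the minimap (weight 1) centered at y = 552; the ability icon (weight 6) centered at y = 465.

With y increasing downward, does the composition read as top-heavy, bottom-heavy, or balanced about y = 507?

top-heavy

Σw = 3 + 7 + 1 + 6 = 17.
Σw·y = 3·51 + 7·381 + 1·552 + 6·465 = 6162, so ȳ = 6162/17 ≈ 362.47.
Since 362.5 is above (smaller y than) 507, the composition reads top-heavy.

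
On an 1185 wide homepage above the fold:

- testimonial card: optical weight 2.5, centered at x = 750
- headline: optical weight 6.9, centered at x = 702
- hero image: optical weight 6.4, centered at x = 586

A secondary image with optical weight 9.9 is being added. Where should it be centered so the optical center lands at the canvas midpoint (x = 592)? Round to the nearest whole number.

x ≈ 479

After adding the secondary image, total weight = 2.5 + 6.9 + 6.4 + 9.9 = 25.7.
x: target moment 25.7×592 = 15214.4; current 2.5·750 + 6.9·702 + 6.4·586 = 10469.2; the secondary image supplies 4745.2, so x = 4745.2/9.9 ≈ 479.31.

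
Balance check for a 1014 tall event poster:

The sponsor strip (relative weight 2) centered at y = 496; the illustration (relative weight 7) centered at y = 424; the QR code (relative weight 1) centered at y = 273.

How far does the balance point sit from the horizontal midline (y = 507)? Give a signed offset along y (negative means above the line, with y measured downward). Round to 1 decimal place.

Total weight = 2 + 7 + 1 = 10.
Σw·y = 2·496 + 7·424 + 1·273 = 4233, so ȳ = 4233/10 ≈ 423.30.
Against y = 507, that's 423.30 − 507 = -83.70.

≈ -83.7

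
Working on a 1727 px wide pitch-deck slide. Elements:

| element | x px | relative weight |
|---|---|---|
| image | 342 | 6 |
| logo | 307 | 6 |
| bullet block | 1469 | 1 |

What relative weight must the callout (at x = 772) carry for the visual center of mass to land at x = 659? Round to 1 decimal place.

w ≈ 28.4

Fixed elements: Σw = 6 + 6 + 1 = 13, Σw·x = 6·342 + 6·307 + 1·1469 = 5363.
Balance at x = 659 requires (5363 + w·772) / (13 + w) = 659.
Solving: w = (659·13 − 5363) / (772 − 659) = 3204 / 113 ≈ 28.35.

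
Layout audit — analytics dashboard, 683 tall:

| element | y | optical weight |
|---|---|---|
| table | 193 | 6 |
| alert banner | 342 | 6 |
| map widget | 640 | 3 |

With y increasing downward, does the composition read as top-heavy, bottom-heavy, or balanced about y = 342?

Σw = 6 + 6 + 3 = 15.
y: (6·193 + 6·342 + 3·640) / 15 = 5130 / 15 ≈ 342.00
That equals the midline 342 — balanced.

balanced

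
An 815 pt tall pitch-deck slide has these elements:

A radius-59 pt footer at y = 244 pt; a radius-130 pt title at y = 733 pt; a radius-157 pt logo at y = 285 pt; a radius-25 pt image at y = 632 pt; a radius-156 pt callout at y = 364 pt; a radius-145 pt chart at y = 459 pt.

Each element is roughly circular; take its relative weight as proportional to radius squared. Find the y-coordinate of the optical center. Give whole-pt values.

r² weights: footer 59² = 3481, title 130² = 16900, logo 157² = 24649, image 25² = 625, callout 156² = 24336, chart 145² = 21025. Total = 91016.
Σw·y = 39165808; ȳ = 39165808/91016 ≈ 430.32.

y ≈ 430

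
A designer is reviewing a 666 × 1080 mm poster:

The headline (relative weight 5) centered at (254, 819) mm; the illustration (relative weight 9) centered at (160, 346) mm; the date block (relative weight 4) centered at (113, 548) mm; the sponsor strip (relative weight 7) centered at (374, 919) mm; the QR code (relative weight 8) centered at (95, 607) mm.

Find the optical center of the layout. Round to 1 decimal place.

Weights sum to 5 + 9 + 4 + 7 + 8 = 33.
x-moment: 5·254 + 9·160 + 4·113 + 7·374 + 8·95 = 6540; centroid 6540/33 ≈ 198.18.
y-moment: 5·819 + 9·346 + 4·548 + 7·919 + 8·607 = 20690; centroid 20690/33 ≈ 626.97.

(198.2, 627.0)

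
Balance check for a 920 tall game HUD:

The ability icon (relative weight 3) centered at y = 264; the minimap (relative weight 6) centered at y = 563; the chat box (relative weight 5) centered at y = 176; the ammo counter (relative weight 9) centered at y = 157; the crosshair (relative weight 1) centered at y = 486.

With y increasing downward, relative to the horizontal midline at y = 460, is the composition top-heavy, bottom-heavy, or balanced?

Total weight = 3 + 6 + 5 + 9 + 1 = 24.
y: (3·264 + 6·563 + 5·176 + 9·157 + 1·486) / 24 = 6949 / 24 ≈ 289.54
Since 289.5 is above (smaller y than) 460, the composition reads top-heavy.

top-heavy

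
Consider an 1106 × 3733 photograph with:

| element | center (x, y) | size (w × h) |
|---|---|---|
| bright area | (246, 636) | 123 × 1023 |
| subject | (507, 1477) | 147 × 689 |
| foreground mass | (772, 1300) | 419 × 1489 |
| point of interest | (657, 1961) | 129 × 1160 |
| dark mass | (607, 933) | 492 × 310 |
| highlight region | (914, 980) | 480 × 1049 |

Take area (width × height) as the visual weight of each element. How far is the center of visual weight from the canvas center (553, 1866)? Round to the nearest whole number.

≈ 701

Areas: bright area 123·1023 = 125829, subject 147·689 = 101283, foreground mass 419·1489 = 623891, point of interest 129·1160 = 149640, dark mass 492·310 = 152520, highlight region 480·1049 = 503520. Total weight = 1656683.
x-moment: 125829·246 + 101283·507 + 623891·772 + 149640·657 + 152520·607 + 503520·914 = 1215058667; centroid 1215058667/1656683 ≈ 733.43.
y-moment: 125829·636 + 101283·1477 + 623891·1300 + 149640·1961 + 152520·933 + 503520·980 = 1969875335; centroid 1969875335/1656683 ≈ 1189.05.
Offset from (553, 1866): Δx ≈ 180.43, Δy ≈ -676.95; distance = √(Δx² + Δy²) ≈ 700.58.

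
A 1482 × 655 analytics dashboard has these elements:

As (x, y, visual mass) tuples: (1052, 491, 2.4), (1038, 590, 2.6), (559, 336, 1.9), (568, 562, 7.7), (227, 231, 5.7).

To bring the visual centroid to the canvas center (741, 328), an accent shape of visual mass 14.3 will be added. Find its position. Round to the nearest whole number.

New total weight: (2.4 + 2.6 + 1.9 + 7.7 + 5.7) + 14.3 = 34.6.
Along x: (11953.2 + 14.3·x) / 34.6 = 741 (existing moment 2.4·1052 + 2.6·1038 + 1.9·559 + 7.7·568 + 5.7·227 = 11953.2) ⇒ x = (25638.6 − 11953.2) / 14.3 ≈ 957.02.
Along y: (8994.9 + 14.3·y) / 34.6 = 328 (existing moment 2.4·491 + 2.6·590 + 1.9·336 + 7.7·562 + 5.7·231 = 8994.9) ⇒ y = (11348.8 − 8994.9) / 14.3 ≈ 164.61.

(957, 165)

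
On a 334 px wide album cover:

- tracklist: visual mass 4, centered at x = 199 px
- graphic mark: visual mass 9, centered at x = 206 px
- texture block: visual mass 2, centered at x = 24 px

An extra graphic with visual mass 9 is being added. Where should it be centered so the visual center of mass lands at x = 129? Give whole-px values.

x ≈ 44

With the extra graphic, Σw becomes 4 + 9 + 2 + 9 = 24.
x: target moment 24×129 = 3096; current 4·199 + 9·206 + 2·24 = 2698; the extra graphic supplies 398, so x = 398/9 ≈ 44.22.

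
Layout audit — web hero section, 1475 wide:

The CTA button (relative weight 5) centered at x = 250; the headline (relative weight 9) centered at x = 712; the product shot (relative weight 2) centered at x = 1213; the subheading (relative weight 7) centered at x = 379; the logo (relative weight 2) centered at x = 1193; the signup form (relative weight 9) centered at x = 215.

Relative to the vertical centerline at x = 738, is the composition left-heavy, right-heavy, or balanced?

Total weight = 5 + 9 + 2 + 7 + 2 + 9 = 34.
x-moment: 5·250 + 9·712 + 2·1213 + 7·379 + 2·1193 + 9·215 = 17058; centroid 17058/34 ≈ 501.71.
501.7 vs midline 738 → left-heavy.

left-heavy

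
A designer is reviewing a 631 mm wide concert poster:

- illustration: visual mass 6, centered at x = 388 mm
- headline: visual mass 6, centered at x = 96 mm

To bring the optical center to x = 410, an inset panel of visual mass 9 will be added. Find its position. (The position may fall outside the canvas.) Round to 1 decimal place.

After adding the inset panel, total weight = 6 + 6 + 9 = 21.
Along x: (2904 + 9·x) / 21 = 410 (existing moment 6·388 + 6·96 = 2904) ⇒ x = (8610 − 2904) / 9 ≈ 634.00.

x ≈ 634.0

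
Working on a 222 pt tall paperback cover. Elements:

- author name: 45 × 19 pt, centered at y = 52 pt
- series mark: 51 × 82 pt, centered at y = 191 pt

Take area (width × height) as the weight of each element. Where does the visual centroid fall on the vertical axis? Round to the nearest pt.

y ≈ 167

Areas: author name 45·19 = 855, series mark 51·82 = 4182. Total weight = 5037.
y: (855·52 + 4182·191) / 5037 = 843222 / 5037 ≈ 167.41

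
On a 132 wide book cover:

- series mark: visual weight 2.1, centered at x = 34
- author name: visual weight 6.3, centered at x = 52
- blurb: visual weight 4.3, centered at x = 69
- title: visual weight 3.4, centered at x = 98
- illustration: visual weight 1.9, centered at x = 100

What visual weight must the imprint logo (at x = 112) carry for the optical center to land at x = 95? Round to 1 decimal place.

Existing Σw = 18.0 (2.1 + 6.3 + 4.3 + 3.4 + 1.9); existing moment 2.1·34 + 6.3·52 + 4.3·69 + 3.4·98 + 1.9·100 = 1218.9.
Balance at x = 95 requires (1218.9 + w·112) / (18.0 + w) = 95.
So w = (95·18.0 − 1218.9)/(112 − 95) = 491.1/17 ≈ 28.89.

w ≈ 28.9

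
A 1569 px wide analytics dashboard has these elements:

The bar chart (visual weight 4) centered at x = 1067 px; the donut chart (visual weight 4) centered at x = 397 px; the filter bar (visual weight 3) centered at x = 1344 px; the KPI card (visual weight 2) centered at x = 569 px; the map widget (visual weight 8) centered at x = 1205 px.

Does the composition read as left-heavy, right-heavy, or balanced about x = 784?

right-heavy

Weights sum to 4 + 4 + 3 + 2 + 8 = 21.
Σw·x = 4·1067 + 4·397 + 3·1344 + 2·569 + 8·1205 = 20666, so x̄ = 20666/21 ≈ 984.10.
984.1 vs midline 784 → right-heavy.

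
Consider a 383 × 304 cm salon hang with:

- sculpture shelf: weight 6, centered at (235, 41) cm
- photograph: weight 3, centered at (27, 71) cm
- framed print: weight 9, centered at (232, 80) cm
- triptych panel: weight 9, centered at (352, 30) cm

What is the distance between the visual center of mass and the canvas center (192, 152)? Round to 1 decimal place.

≈ 114.1 cm

Total weight = 6 + 3 + 9 + 9 = 27.
x: (6·235 + 3·27 + 9·232 + 9·352) / 27 = 6747 / 27 ≈ 249.89
y: (6·41 + 3·71 + 9·80 + 9·30) / 27 = 1449 / 27 ≈ 53.67
From (192, 152): dx = 57.89, dy = -98.33, so the distance is √(dx²+dy²) ≈ 114.11.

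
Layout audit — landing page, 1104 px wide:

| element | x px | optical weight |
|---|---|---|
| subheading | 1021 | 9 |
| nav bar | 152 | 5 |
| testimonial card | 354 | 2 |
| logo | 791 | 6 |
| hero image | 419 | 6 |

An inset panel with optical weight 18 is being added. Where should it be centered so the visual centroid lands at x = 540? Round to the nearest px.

With the inset panel, Σw becomes 9 + 5 + 2 + 6 + 6 + 18 = 46.
x: need Σw·x = 46·540 = 24840. Existing = 9·1021 + 5·152 + 2·354 + 6·791 + 6·419 = 17917. Remainder 6923 / 18 ≈ 384.61.

x ≈ 385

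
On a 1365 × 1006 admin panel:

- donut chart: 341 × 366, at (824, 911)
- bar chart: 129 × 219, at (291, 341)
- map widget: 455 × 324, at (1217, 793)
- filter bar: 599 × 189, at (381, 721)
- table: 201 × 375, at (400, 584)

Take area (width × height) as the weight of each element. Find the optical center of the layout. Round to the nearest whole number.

(744, 748)

Areas: donut chart 341·366 = 124806, bar chart 129·219 = 28251, map widget 455·324 = 147420, filter bar 599·189 = 113211, table 201·375 = 75375. Total weight = 489063.
Σw·x = 124806·824 + 28251·291 + 147420·1217 + 113211·381 + 75375·400 = 363754716, so x̄ = 363754716/489063 ≈ 743.78.
Σw·y = 124806·911 + 28251·341 + 147420·793 + 113211·721 + 75375·584 = 365880048, so ȳ = 365880048/489063 ≈ 748.12.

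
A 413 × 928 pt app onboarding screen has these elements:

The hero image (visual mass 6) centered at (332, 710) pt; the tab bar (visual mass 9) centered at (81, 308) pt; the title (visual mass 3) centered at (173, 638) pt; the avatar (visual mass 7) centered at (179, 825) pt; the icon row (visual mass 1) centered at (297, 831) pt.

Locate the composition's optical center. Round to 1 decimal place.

Weights sum to 6 + 9 + 3 + 7 + 1 = 26.
Σw·x = 6·332 + 9·81 + 3·173 + 7·179 + 1·297 = 4790, so x̄ = 4790/26 ≈ 184.23.
Σw·y = 6·710 + 9·308 + 3·638 + 7·825 + 1·831 = 15552, so ȳ = 15552/26 ≈ 598.15.

(184.2, 598.2)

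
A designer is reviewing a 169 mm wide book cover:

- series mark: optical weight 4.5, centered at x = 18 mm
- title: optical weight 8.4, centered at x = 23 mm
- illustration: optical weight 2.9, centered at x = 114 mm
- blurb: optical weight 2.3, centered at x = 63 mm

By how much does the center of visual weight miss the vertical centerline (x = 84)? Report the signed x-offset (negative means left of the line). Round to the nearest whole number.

Weights sum to 4.5 + 8.4 + 2.9 + 2.3 = 18.1.
x: (4.5·18 + 8.4·23 + 2.9·114 + 2.3·63) / 18.1 = 749.7 / 18.1 ≈ 41.42
Offset from x = 84: 41.42 − 84 ≈ -42.58.

≈ -43 mm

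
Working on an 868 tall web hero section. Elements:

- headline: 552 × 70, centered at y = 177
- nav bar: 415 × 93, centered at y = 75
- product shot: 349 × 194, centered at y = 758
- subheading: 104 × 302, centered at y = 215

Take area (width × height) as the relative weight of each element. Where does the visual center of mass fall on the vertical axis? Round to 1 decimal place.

Areas → weights: headline 552·70 = 38640, nav bar 415·93 = 38595, product shot 349·194 = 67706, subheading 104·302 = 31408; Σw = 176349.
y: (38640·177 + 38595·75 + 67706·758 + 31408·215) / 176349 = 67807773 / 176349 ≈ 384.51

y ≈ 384.5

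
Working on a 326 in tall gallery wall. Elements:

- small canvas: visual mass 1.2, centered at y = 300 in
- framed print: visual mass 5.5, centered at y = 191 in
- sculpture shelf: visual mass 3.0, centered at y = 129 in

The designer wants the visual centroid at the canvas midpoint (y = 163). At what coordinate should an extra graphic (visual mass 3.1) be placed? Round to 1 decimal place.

New total weight: (1.2 + 5.5 + 3.0) + 3.1 = 12.8.
y: need Σw·y = 12.8·163 = 2086.4. Existing = 1.2·300 + 5.5·191 + 3.0·129 = 1797.5. Remainder 288.9 / 3.1 ≈ 93.19.

y ≈ 93.2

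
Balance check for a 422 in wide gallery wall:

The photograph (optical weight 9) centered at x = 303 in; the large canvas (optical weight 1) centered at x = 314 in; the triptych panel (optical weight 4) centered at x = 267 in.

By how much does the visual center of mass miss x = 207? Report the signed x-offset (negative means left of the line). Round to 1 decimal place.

≈ 86.5 in

Total weight = 9 + 1 + 4 = 14.
x: (9·303 + 1·314 + 4·267) / 14 = 4109 / 14 ≈ 293.50
Against x = 207, that's 293.50 − 207 = 86.50.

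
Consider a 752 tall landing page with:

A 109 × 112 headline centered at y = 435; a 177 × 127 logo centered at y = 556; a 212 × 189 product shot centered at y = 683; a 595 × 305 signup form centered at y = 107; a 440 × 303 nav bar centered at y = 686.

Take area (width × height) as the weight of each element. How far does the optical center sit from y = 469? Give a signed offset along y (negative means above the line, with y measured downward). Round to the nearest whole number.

Areas → weights: headline 109·112 = 12208, logo 177·127 = 22479, product shot 212·189 = 40068, signup form 595·305 = 181475, nav bar 440·303 = 133320; Σw = 389550.
y: (12208·435 + 22479·556 + 40068·683 + 181475·107 + 133320·686) / 389550 = 156050593 / 389550 ≈ 400.59
Offset from y = 469: 400.59 − 469 ≈ -68.41.

≈ -68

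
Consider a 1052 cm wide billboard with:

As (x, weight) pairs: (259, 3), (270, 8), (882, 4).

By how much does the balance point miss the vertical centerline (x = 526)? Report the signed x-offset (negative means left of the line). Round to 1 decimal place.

≈ -95.0 cm

Total weight = 3 + 8 + 4 = 15.
x: (3·259 + 8·270 + 4·882) / 15 = 6465 / 15 ≈ 431.00
Difference: 431.00 − 526 ≈ -95.00.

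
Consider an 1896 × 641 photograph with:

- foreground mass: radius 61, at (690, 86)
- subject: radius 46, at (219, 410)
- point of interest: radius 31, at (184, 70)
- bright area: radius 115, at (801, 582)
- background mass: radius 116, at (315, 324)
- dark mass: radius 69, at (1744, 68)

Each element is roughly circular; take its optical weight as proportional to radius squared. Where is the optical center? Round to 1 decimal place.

Weights ∝ r²: foreground mass 61² = 3721, subject 46² = 2116, point of interest 31² = 961, bright area 115² = 13225, background mass 116² = 13456, dark mass 69² = 4761; Σw = 38240.
x-moment: 3721·690 + 2116·219 + 961·184 + 13225·801 + 13456·315 + 4761·1744 = 26342767; centroid 26342767/38240 ≈ 688.88.
y-moment: 3721·86 + 2116·410 + 961·70 + 13225·582 + 13456·324 + 4761·68 = 13635278; centroid 13635278/38240 ≈ 356.57.

(688.9, 356.6)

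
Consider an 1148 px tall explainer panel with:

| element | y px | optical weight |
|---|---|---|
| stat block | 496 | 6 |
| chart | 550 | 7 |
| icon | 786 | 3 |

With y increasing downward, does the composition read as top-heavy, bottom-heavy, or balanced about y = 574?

Weights sum to 6 + 7 + 3 = 16.
y: (6·496 + 7·550 + 3·786) / 16 = 9184 / 16 ≈ 574.00
That equals the midline 574 — balanced.

balanced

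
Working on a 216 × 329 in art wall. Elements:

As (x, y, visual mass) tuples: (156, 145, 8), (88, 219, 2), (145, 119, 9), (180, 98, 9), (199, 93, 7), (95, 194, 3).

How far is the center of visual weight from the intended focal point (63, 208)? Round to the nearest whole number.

≈ 126 in

Total weight = 8 + 2 + 9 + 9 + 7 + 3 = 38.
x: (8·156 + 2·88 + 9·145 + 9·180 + 7·199 + 3·95) / 38 = 6027 / 38 ≈ 158.61
y: (8·145 + 2·219 + 9·119 + 9·98 + 7·93 + 3·194) / 38 = 4784 / 38 ≈ 125.89
From (63, 208): dx = 95.61, dy = -82.11, so the distance is √(dx²+dy²) ≈ 126.02.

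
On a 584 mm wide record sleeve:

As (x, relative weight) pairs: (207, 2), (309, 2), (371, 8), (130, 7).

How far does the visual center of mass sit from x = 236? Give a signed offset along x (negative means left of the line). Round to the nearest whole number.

≈ 22 mm

Total weight = 2 + 2 + 8 + 7 = 19.
x: (2·207 + 2·309 + 8·371 + 7·130) / 19 = 4910 / 19 ≈ 258.42
Against x = 236, that's 258.42 − 236 = 22.42.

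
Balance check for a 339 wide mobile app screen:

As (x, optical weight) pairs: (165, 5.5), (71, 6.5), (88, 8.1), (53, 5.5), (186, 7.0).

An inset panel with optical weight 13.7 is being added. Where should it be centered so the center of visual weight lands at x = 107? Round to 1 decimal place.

x ≈ 93.3

New total weight: (5.5 + 6.5 + 8.1 + 5.5 + 7.0) + 13.7 = 46.3.
x: need Σw·x = 46.3·107 = 4954.1. Existing = 5.5·165 + 6.5·71 + 8.1·88 + 5.5·53 + 7.0·186 = 3675.3. Remainder 1278.8 / 13.7 ≈ 93.34.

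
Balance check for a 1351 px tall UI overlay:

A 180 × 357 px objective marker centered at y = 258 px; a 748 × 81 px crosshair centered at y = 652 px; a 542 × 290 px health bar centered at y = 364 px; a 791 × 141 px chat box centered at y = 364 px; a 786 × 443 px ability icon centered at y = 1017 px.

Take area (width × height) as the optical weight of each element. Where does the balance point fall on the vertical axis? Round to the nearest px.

Taking area as weight: objective marker 180·357 = 64260, crosshair 748·81 = 60588, health bar 542·290 = 157180, chat box 791·141 = 111531, ability icon 786·443 = 348198. Sum 741757.
y-moment: 64260·258 + 60588·652 + 157180·364 + 111531·364 + 348198·1017 = 508010626; centroid 508010626/741757 ≈ 684.87.

y ≈ 685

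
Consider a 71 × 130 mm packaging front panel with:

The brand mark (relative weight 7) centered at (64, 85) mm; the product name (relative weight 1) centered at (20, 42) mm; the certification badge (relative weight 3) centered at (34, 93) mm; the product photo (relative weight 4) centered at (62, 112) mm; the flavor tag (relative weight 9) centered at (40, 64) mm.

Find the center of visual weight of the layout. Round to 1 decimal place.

Total weight = 7 + 1 + 3 + 4 + 9 = 24.
Σw·x = 7·64 + 1·20 + 3·34 + 4·62 + 9·40 = 1178, so x̄ = 1178/24 ≈ 49.08.
Σw·y = 7·85 + 1·42 + 3·93 + 4·112 + 9·64 = 1940, so ȳ = 1940/24 ≈ 80.83.

(49.1, 80.8)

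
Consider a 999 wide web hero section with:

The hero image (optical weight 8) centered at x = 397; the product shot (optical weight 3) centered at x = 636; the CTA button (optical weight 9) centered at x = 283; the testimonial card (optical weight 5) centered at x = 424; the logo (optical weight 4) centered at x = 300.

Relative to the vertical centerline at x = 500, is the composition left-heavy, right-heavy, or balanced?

Σw = 8 + 3 + 9 + 5 + 4 = 29.
x: (8·397 + 3·636 + 9·283 + 5·424 + 4·300) / 29 = 10951 / 29 ≈ 377.62
Since 377.6 is left of 500, the composition reads left-heavy.

left-heavy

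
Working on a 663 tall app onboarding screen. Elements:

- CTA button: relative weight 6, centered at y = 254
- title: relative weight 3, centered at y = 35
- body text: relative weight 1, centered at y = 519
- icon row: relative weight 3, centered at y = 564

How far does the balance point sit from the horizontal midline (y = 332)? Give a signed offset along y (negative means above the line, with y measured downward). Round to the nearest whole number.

≈ -37

Σw = 6 + 3 + 1 + 3 = 13.
y: (6·254 + 3·35 + 1·519 + 3·564) / 13 = 3840 / 13 ≈ 295.38
Difference: 295.38 − 332 ≈ -36.62.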